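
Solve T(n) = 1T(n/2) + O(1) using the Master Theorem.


a=1, b=2, c=0. log_2(1)=0 = c=0. Case 2: O(n^c log n) = O(log n)
Complexity: O(log n)


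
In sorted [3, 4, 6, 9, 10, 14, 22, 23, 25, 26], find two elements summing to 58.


Two pointers: lo=0, hi=9
No pair sums to 58


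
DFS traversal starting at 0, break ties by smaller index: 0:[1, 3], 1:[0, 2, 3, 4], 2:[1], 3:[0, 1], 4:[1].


DFS stack-based: start with [0]
Visit order: [0, 1, 2, 3, 4]


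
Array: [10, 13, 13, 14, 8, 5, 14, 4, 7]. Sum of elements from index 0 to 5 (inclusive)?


Prefix sums: [0, 10, 23, 36, 50, 58, 63, 77, 81, 88]
Sum[0..5] = prefix[6] - prefix[0] = 63 - 0 = 63


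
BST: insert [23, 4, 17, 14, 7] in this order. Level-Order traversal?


Root = 23; build tree by BST insertion.
Level-Order traversal: [23, 4, 17, 14, 7]


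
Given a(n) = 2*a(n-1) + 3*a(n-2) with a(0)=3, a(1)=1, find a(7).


Build bottom-up:
...a(5)=241, a(6)=731, a(7)=2*731+3*241=2185


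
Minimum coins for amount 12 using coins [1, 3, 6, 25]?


dp[0]=0; dp[i]=1+min(dp[i-c] for c in coins)
...dp[7]=2, dp[8]=3, dp[9]=2, dp[10]=3, dp[11]=4, dp[12]=2
Minimum coins for 12 = 2


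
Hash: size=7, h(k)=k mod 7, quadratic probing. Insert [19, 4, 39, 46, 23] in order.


Insertions: 19->slot 5; 4->slot 4; 39->slot 1; 46->slot 6; 23->slot 2
Table: [None, 39, 23, None, 4, 19, 46]


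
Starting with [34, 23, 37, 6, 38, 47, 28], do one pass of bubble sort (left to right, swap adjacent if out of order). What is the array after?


After one pass: [23, 34, 6, 37, 38, 28, 47]


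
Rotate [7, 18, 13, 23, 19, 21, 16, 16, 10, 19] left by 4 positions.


Left rotate by 4: [19, 21, 16, 16, 10, 19, 7, 18, 13, 23]


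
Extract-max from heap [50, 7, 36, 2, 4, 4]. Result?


Max = 50
Replace root with last, heapify down
Resulting heap: [36, 7, 4, 2, 4]


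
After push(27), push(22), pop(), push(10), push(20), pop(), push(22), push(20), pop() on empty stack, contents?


push(27) -> [27]
push(22) -> [27, 22]
pop() returns 22 -> [27]
push(10) -> [27, 10]
push(20) -> [27, 10, 20]
pop() returns 20 -> [27, 10]
push(22) -> [27, 10, 22]
push(20) -> [27, 10, 22, 20]
pop() returns 20 -> [27, 10, 22]
Final stack (bottom to top): [27, 10, 22]


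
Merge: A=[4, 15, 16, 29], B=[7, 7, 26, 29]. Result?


Compare heads, take smaller each step.
Merged: [4, 7, 7, 15, 16, 26, 29, 29]


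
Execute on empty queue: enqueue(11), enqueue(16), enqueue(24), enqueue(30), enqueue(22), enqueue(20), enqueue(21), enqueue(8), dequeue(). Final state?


enqueue(11) -> [11]
enqueue(16) -> [11, 16]
enqueue(24) -> [11, 16, 24]
enqueue(30) -> [11, 16, 24, 30]
enqueue(22) -> [11, 16, 24, 30, 22]
enqueue(20) -> [11, 16, 24, 30, 22, 20]
enqueue(21) -> [11, 16, 24, 30, 22, 20, 21]
enqueue(8) -> [11, 16, 24, 30, 22, 20, 21, 8]
dequeue() returns 11 -> [16, 24, 30, 22, 20, 21, 8]
Final queue (front to back): [16, 24, 30, 22, 20, 21, 8]


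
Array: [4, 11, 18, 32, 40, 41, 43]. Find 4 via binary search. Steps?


Search for 4:
[0,6] mid=3 arr[3]=32
[0,2] mid=1 arr[1]=11
[0,0] mid=0 arr[0]=4
Total: 3 comparisons


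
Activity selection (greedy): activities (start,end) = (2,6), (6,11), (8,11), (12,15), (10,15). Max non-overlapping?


Greedy: pick earliest-ending, then skip overlaps.
Selected (3 activities): [(2, 6), (6, 11), (12, 15)]


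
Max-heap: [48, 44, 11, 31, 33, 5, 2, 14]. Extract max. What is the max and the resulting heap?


Max = 48
Replace root with last, heapify down
Resulting heap: [44, 33, 11, 31, 14, 5, 2]


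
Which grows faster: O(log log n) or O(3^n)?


double-logarithmic grows slower than exponential (base 3)
O(log log n) is asymptotically smaller; O(3^n) grows faster


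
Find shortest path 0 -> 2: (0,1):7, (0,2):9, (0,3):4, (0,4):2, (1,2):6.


Dijkstra from 0:
Distances: {0: 0, 1: 7, 2: 9, 3: 4, 4: 2}
Shortest distance to 2 = 9, path = [0, 2]


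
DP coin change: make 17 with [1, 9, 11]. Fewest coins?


dp[0]=0; dp[i]=1+min(dp[i-c] for c in coins)
...dp[12]=2, dp[13]=3, dp[14]=4, dp[15]=5, dp[16]=6, dp[17]=7
Minimum coins for 17 = 7


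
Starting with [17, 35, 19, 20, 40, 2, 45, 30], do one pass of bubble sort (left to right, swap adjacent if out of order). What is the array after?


After one pass: [17, 19, 20, 35, 2, 40, 30, 45]


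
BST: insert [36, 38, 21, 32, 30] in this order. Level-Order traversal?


Root = 36; build tree by BST insertion.
Level-Order traversal: [36, 21, 38, 32, 30]


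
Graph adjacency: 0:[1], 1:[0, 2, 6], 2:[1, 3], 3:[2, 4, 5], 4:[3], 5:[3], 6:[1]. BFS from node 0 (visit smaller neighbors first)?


BFS queue: start with [0]
Visit order: [0, 1, 2, 6, 3, 4, 5]


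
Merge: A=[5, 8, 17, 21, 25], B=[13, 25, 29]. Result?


Compare heads, take smaller each step.
Merged: [5, 8, 13, 17, 21, 25, 25, 29]


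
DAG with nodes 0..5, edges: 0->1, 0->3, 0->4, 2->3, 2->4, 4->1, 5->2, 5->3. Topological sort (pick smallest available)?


Kahn's algorithm, process smallest node first
Order: [0, 5, 2, 3, 4, 1]


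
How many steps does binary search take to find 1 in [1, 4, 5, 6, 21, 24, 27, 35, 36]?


Search for 1:
[0,8] mid=4 arr[4]=21
[0,3] mid=1 arr[1]=4
[0,0] mid=0 arr[0]=1
Total: 3 comparisons


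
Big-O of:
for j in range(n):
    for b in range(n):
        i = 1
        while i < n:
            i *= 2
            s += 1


Per nesting level: O(n) * O(n) * O(log n) = O(n^2 log n)
Complexity: O(n^2 log n)


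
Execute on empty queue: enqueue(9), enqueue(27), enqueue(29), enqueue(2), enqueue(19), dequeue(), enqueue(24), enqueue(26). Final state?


enqueue(9) -> [9]
enqueue(27) -> [9, 27]
enqueue(29) -> [9, 27, 29]
enqueue(2) -> [9, 27, 29, 2]
enqueue(19) -> [9, 27, 29, 2, 19]
dequeue() returns 9 -> [27, 29, 2, 19]
enqueue(24) -> [27, 29, 2, 19, 24]
enqueue(26) -> [27, 29, 2, 19, 24, 26]
Final queue (front to back): [27, 29, 2, 19, 24, 26]


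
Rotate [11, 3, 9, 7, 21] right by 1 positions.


Right rotate by 1: [21, 11, 3, 9, 7]


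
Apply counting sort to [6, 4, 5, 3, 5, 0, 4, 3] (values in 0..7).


Count array: [1, 0, 0, 2, 2, 2, 1, 0]
Reconstruct: [0, 3, 3, 4, 4, 5, 5, 6]


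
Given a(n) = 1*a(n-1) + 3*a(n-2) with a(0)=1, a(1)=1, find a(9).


Build bottom-up:
...a(7)=217, a(8)=508, a(9)=1*508+3*217=1159


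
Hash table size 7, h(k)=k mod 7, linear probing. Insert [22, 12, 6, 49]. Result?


Insertions: 22->slot 1; 12->slot 5; 6->slot 6; 49->slot 0
Table: [49, 22, None, None, None, 12, 6]


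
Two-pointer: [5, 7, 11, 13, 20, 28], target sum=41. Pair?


Two pointers: lo=0, hi=5
Found pair: (13, 28) summing to 41


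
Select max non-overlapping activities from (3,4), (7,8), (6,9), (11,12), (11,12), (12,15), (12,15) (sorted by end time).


Greedy: pick earliest-ending, then skip overlaps.
Selected (4 activities): [(3, 4), (7, 8), (11, 12), (12, 15)]


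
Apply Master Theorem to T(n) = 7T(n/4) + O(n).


a=7, b=4, c=1. log_4(7)=1.404 > c=1. Case 1: O(n^log_b(a)) = O(n^1.404)
Complexity: O(n^1.404)


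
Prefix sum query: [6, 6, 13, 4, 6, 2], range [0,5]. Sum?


Prefix sums: [0, 6, 12, 25, 29, 35, 37]
Sum[0..5] = prefix[6] - prefix[0] = 37 - 0 = 37


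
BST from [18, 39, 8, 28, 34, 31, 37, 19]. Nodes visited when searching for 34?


BST root = 18
Search for 34: compare at each node
Path: [18, 39, 28, 34]


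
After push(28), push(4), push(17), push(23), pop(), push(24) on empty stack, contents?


push(28) -> [28]
push(4) -> [28, 4]
push(17) -> [28, 4, 17]
push(23) -> [28, 4, 17, 23]
pop() returns 23 -> [28, 4, 17]
push(24) -> [28, 4, 17, 24]
Final stack (bottom to top): [28, 4, 17, 24]


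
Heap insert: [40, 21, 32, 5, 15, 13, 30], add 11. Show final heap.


Append 11: [40, 21, 32, 5, 15, 13, 30, 11]
Bubble up: swap idx 7(11) with idx 3(5)
Result: [40, 21, 32, 11, 15, 13, 30, 5]


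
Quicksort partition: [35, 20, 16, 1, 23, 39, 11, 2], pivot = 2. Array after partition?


Elements <= 2 go left of pivot.
Result: [1, 2, 16, 35, 23, 39, 11, 20], pivot at index 1


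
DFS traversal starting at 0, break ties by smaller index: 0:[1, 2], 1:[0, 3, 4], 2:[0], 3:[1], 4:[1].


DFS stack-based: start with [0]
Visit order: [0, 1, 3, 4, 2]


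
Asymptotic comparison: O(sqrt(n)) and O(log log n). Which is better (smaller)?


double-logarithmic grows slower than sublinear
O(log log n) is asymptotically smaller; O(sqrt(n)) grows faster


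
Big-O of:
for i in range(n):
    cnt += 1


Per nesting level: O(n) = O(n)
Complexity: O(n)


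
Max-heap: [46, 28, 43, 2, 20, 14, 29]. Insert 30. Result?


Append 30: [46, 28, 43, 2, 20, 14, 29, 30]
Bubble up: swap idx 7(30) with idx 3(2); swap idx 3(30) with idx 1(28)
Result: [46, 30, 43, 28, 20, 14, 29, 2]


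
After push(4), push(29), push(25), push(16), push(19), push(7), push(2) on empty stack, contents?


push(4) -> [4]
push(29) -> [4, 29]
push(25) -> [4, 29, 25]
push(16) -> [4, 29, 25, 16]
push(19) -> [4, 29, 25, 16, 19]
push(7) -> [4, 29, 25, 16, 19, 7]
push(2) -> [4, 29, 25, 16, 19, 7, 2]
Final stack (bottom to top): [4, 29, 25, 16, 19, 7, 2]


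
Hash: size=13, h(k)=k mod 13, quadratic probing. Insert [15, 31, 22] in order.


Insertions: 15->slot 2; 31->slot 5; 22->slot 9
Table: [None, None, 15, None, None, 31, None, None, None, 22, None, None, None]


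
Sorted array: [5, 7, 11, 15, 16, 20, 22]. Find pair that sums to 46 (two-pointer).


Two pointers: lo=0, hi=6
No pair sums to 46


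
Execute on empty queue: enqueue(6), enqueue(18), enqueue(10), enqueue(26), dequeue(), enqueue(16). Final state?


enqueue(6) -> [6]
enqueue(18) -> [6, 18]
enqueue(10) -> [6, 18, 10]
enqueue(26) -> [6, 18, 10, 26]
dequeue() returns 6 -> [18, 10, 26]
enqueue(16) -> [18, 10, 26, 16]
Final queue (front to back): [18, 10, 26, 16]


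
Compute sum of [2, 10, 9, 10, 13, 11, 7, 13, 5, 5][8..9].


Prefix sums: [0, 2, 12, 21, 31, 44, 55, 62, 75, 80, 85]
Sum[8..9] = prefix[10] - prefix[8] = 85 - 75 = 10


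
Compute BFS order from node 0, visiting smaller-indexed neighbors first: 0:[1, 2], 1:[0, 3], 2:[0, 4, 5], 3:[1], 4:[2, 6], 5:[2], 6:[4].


BFS queue: start with [0]
Visit order: [0, 1, 2, 3, 4, 5, 6]


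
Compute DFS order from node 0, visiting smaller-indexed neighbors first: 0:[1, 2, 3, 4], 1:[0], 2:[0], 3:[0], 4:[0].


DFS stack-based: start with [0]
Visit order: [0, 1, 2, 3, 4]


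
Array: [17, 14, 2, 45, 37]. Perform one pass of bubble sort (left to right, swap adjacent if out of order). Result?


After one pass: [14, 2, 17, 37, 45]


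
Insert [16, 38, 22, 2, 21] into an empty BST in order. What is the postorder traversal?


Root = 16; build tree by BST insertion.
Postorder traversal: [2, 21, 22, 38, 16]


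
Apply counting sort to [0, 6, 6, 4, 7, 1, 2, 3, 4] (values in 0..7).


Count array: [1, 1, 1, 1, 2, 0, 2, 1]
Reconstruct: [0, 1, 2, 3, 4, 4, 6, 6, 7]


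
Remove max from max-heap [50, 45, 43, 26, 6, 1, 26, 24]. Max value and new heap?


Max = 50
Replace root with last, heapify down
Resulting heap: [45, 26, 43, 24, 6, 1, 26]


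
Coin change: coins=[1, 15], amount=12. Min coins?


dp[0]=0; dp[i]=1+min(dp[i-c] for c in coins)
...dp[7]=7, dp[8]=8, dp[9]=9, dp[10]=10, dp[11]=11, dp[12]=12
Minimum coins for 12 = 12


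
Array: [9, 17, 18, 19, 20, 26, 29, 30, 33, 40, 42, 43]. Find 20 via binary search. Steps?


Search for 20:
[0,11] mid=5 arr[5]=26
[0,4] mid=2 arr[2]=18
[3,4] mid=3 arr[3]=19
[4,4] mid=4 arr[4]=20
Total: 4 comparisons


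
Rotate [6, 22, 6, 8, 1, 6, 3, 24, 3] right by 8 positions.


Right rotate by 8: [22, 6, 8, 1, 6, 3, 24, 3, 6]


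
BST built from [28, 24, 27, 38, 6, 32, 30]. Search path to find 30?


BST root = 28
Search for 30: compare at each node
Path: [28, 38, 32, 30]


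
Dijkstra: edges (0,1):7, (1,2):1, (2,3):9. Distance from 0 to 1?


Dijkstra from 0:
Distances: {0: 0, 1: 7, 2: 8, 3: 17}
Shortest distance to 1 = 7, path = [0, 1]


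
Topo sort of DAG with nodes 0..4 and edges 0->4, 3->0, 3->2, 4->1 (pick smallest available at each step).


Kahn's algorithm, process smallest node first
Order: [3, 0, 2, 4, 1]


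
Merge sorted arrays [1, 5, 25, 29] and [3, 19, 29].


Compare heads, take smaller each step.
Merged: [1, 3, 5, 19, 25, 29, 29]


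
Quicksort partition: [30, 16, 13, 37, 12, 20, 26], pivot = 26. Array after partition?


Elements <= 26 go left of pivot.
Result: [16, 13, 12, 20, 26, 37, 30], pivot at index 4


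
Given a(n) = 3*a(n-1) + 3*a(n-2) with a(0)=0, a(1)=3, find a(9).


Build bottom-up:
...a(7)=7371, a(8)=27945, a(9)=3*27945+3*7371=105948


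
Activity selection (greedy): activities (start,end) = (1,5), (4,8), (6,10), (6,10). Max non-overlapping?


Greedy: pick earliest-ending, then skip overlaps.
Selected (2 activities): [(1, 5), (6, 10)]


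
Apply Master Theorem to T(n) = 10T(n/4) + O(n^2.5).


a=10, b=4, c=2.5. log_4(10)=1.661 < c=2.5. Case 3: O(n^c) = O(n^2.500)
Complexity: O(n^2.500)


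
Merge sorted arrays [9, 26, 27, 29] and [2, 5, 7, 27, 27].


Compare heads, take smaller each step.
Merged: [2, 5, 7, 9, 26, 27, 27, 27, 29]


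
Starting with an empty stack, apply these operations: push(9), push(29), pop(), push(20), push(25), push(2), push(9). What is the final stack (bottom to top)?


push(9) -> [9]
push(29) -> [9, 29]
pop() returns 29 -> [9]
push(20) -> [9, 20]
push(25) -> [9, 20, 25]
push(2) -> [9, 20, 25, 2]
push(9) -> [9, 20, 25, 2, 9]
Final stack (bottom to top): [9, 20, 25, 2, 9]


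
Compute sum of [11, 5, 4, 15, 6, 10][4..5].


Prefix sums: [0, 11, 16, 20, 35, 41, 51]
Sum[4..5] = prefix[6] - prefix[4] = 51 - 35 = 16


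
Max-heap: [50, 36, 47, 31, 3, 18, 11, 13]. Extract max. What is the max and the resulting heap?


Max = 50
Replace root with last, heapify down
Resulting heap: [47, 36, 18, 31, 3, 13, 11]


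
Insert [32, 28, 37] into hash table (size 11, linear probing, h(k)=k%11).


Insertions: 32->slot 10; 28->slot 6; 37->slot 4
Table: [None, None, None, None, 37, None, 28, None, None, None, 32]


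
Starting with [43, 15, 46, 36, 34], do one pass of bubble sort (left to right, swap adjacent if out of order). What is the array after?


After one pass: [15, 43, 36, 34, 46]


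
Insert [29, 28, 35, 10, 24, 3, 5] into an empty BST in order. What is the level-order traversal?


Root = 29; build tree by BST insertion.
Level-Order traversal: [29, 28, 35, 10, 3, 24, 5]


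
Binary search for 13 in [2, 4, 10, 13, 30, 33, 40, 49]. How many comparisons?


Search for 13:
[0,7] mid=3 arr[3]=13
Total: 1 comparisons


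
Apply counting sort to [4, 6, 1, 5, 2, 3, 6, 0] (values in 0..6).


Count array: [1, 1, 1, 1, 1, 1, 2]
Reconstruct: [0, 1, 2, 3, 4, 5, 6, 6]


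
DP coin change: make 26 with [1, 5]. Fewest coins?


dp[0]=0; dp[i]=1+min(dp[i-c] for c in coins)
...dp[21]=5, dp[22]=6, dp[23]=7, dp[24]=8, dp[25]=5, dp[26]=6
Minimum coins for 26 = 6


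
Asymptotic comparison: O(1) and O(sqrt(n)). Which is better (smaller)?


constant grows slower than sublinear
O(1) is asymptotically smaller; O(sqrt(n)) grows faster


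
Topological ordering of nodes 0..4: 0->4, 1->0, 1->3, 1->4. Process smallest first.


Kahn's algorithm, process smallest node first
Order: [1, 0, 2, 3, 4]


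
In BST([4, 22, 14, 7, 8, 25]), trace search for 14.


BST root = 4
Search for 14: compare at each node
Path: [4, 22, 14]


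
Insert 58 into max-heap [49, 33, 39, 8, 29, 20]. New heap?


Append 58: [49, 33, 39, 8, 29, 20, 58]
Bubble up: swap idx 6(58) with idx 2(39); swap idx 2(58) with idx 0(49)
Result: [58, 33, 49, 8, 29, 20, 39]


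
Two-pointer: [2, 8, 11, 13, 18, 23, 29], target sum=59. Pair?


Two pointers: lo=0, hi=6
No pair sums to 59


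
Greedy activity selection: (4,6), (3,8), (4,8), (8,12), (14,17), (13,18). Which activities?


Greedy: pick earliest-ending, then skip overlaps.
Selected (3 activities): [(4, 6), (8, 12), (14, 17)]


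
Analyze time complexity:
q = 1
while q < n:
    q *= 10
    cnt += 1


Per nesting level: O(log n) = O(log n)
Complexity: O(log n)


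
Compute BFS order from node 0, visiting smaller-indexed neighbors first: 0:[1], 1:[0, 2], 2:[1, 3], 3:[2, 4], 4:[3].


BFS queue: start with [0]
Visit order: [0, 1, 2, 3, 4]


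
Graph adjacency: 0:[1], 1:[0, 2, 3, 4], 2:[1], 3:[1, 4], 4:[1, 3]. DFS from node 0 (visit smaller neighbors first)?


DFS stack-based: start with [0]
Visit order: [0, 1, 2, 3, 4]


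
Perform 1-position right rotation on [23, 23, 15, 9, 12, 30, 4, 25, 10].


Right rotate by 1: [10, 23, 23, 15, 9, 12, 30, 4, 25]


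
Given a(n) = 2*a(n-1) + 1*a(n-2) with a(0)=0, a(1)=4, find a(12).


Build bottom-up:
...a(10)=9512, a(11)=22964, a(12)=2*22964+1*9512=55440


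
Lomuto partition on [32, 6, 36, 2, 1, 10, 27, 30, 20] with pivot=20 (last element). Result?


Elements <= 20 go left of pivot.
Result: [6, 2, 1, 10, 20, 32, 27, 30, 36], pivot at index 4


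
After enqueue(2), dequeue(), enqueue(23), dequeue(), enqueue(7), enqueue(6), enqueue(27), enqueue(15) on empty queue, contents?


enqueue(2) -> [2]
dequeue() returns 2 -> []
enqueue(23) -> [23]
dequeue() returns 23 -> []
enqueue(7) -> [7]
enqueue(6) -> [7, 6]
enqueue(27) -> [7, 6, 27]
enqueue(15) -> [7, 6, 27, 15]
Final queue (front to back): [7, 6, 27, 15]


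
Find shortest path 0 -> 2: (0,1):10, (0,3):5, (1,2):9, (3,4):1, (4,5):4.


Dijkstra from 0:
Distances: {0: 0, 1: 10, 2: 19, 3: 5, 4: 6, 5: 10}
Shortest distance to 2 = 19, path = [0, 1, 2]


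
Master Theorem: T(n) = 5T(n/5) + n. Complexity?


a=5, b=5, c=1. log_5(5)=1 = c=1. Case 2: O(n^c log n) = O(n log n)
Complexity: O(n log n)


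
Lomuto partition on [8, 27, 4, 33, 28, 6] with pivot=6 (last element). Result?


Elements <= 6 go left of pivot.
Result: [4, 6, 8, 33, 28, 27], pivot at index 1


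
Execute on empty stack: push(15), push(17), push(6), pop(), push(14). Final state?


push(15) -> [15]
push(17) -> [15, 17]
push(6) -> [15, 17, 6]
pop() returns 6 -> [15, 17]
push(14) -> [15, 17, 14]
Final stack (bottom to top): [15, 17, 14]


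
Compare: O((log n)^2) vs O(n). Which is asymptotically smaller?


polylogarithmic grows slower than linear
O((log n)^2) is asymptotically smaller; O(n) grows faster


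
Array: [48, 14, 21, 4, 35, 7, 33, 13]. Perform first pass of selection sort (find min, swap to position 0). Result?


After one pass: [4, 14, 21, 48, 35, 7, 33, 13]


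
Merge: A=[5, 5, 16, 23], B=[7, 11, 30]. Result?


Compare heads, take smaller each step.
Merged: [5, 5, 7, 11, 16, 23, 30]


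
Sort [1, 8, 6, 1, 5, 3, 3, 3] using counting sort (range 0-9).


Count array: [0, 2, 0, 3, 0, 1, 1, 0, 1, 0]
Reconstruct: [1, 1, 3, 3, 3, 5, 6, 8]


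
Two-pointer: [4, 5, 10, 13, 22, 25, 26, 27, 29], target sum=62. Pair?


Two pointers: lo=0, hi=8
No pair sums to 62


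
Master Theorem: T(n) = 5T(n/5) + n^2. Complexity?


a=5, b=5, c=2. log_5(5)=1 < c=2. Case 3: O(n^c) = O(n^2)
Complexity: O(n^2)


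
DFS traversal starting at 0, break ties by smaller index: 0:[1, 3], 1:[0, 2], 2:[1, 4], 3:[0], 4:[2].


DFS stack-based: start with [0]
Visit order: [0, 1, 2, 4, 3]


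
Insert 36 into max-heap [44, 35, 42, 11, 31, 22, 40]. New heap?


Append 36: [44, 35, 42, 11, 31, 22, 40, 36]
Bubble up: swap idx 7(36) with idx 3(11); swap idx 3(36) with idx 1(35)
Result: [44, 36, 42, 35, 31, 22, 40, 11]


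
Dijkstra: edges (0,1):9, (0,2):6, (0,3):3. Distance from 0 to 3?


Dijkstra from 0:
Distances: {0: 0, 1: 9, 2: 6, 3: 3}
Shortest distance to 3 = 3, path = [0, 3]


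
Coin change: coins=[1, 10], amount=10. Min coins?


dp[0]=0; dp[i]=1+min(dp[i-c] for c in coins)
...dp[5]=5, dp[6]=6, dp[7]=7, dp[8]=8, dp[9]=9, dp[10]=1
Minimum coins for 10 = 1


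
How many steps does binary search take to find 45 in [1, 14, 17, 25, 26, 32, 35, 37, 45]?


Search for 45:
[0,8] mid=4 arr[4]=26
[5,8] mid=6 arr[6]=35
[7,8] mid=7 arr[7]=37
[8,8] mid=8 arr[8]=45
Total: 4 comparisons


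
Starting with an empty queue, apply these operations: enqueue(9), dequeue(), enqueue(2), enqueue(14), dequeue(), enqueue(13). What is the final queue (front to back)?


enqueue(9) -> [9]
dequeue() returns 9 -> []
enqueue(2) -> [2]
enqueue(14) -> [2, 14]
dequeue() returns 2 -> [14]
enqueue(13) -> [14, 13]
Final queue (front to back): [14, 13]


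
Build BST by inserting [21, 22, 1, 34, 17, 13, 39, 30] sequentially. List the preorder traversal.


Root = 21; build tree by BST insertion.
Preorder traversal: [21, 1, 17, 13, 22, 34, 30, 39]


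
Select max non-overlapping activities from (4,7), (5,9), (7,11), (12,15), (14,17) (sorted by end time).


Greedy: pick earliest-ending, then skip overlaps.
Selected (3 activities): [(4, 7), (7, 11), (12, 15)]


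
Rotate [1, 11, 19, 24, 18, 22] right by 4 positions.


Right rotate by 4: [19, 24, 18, 22, 1, 11]


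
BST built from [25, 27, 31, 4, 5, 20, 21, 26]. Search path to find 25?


BST root = 25
Search for 25: compare at each node
Path: [25]


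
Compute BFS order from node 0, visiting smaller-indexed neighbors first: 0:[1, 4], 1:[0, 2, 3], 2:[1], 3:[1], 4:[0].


BFS queue: start with [0]
Visit order: [0, 1, 4, 2, 3]


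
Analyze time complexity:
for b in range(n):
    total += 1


Per nesting level: O(n) = O(n)
Complexity: O(n)


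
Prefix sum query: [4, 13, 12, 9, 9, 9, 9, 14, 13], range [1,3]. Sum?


Prefix sums: [0, 4, 17, 29, 38, 47, 56, 65, 79, 92]
Sum[1..3] = prefix[4] - prefix[1] = 38 - 4 = 34


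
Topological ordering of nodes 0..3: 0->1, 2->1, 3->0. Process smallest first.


Kahn's algorithm, process smallest node first
Order: [2, 3, 0, 1]


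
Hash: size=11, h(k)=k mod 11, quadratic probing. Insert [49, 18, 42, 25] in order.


Insertions: 49->slot 5; 18->slot 7; 42->slot 9; 25->slot 3
Table: [None, None, None, 25, None, 49, None, 18, None, 42, None]


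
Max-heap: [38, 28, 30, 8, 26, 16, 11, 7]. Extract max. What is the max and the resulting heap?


Max = 38
Replace root with last, heapify down
Resulting heap: [30, 28, 16, 8, 26, 7, 11]


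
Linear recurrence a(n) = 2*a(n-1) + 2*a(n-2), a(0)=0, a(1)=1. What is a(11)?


Build bottom-up:
...a(9)=2448, a(10)=6688, a(11)=2*6688+2*2448=18272


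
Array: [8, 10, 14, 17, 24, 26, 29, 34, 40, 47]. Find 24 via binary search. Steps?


Search for 24:
[0,9] mid=4 arr[4]=24
Total: 1 comparisons


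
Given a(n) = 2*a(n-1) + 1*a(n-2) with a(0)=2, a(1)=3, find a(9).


Build bottom-up:
...a(7)=647, a(8)=1562, a(9)=2*1562+1*647=3771


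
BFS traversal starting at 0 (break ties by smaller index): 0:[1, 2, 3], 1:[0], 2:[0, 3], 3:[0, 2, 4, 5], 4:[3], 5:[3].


BFS queue: start with [0]
Visit order: [0, 1, 2, 3, 4, 5]


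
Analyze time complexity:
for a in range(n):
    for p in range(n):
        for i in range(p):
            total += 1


Per nesting level: O(n) * O(n) * O(n) [triangular over p] = O(n^3)
Complexity: O(n^3)


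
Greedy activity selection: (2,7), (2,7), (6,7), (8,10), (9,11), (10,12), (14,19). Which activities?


Greedy: pick earliest-ending, then skip overlaps.
Selected (4 activities): [(2, 7), (8, 10), (10, 12), (14, 19)]


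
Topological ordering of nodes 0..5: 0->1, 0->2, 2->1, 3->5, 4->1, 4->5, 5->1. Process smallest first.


Kahn's algorithm, process smallest node first
Order: [0, 2, 3, 4, 5, 1]


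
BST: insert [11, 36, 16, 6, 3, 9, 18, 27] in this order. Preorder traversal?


Root = 11; build tree by BST insertion.
Preorder traversal: [11, 6, 3, 9, 36, 16, 18, 27]


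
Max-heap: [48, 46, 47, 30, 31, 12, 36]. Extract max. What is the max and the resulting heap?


Max = 48
Replace root with last, heapify down
Resulting heap: [47, 46, 36, 30, 31, 12]


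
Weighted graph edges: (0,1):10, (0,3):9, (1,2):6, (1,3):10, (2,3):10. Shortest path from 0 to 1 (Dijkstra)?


Dijkstra from 0:
Distances: {0: 0, 1: 10, 2: 16, 3: 9}
Shortest distance to 1 = 10, path = [0, 1]


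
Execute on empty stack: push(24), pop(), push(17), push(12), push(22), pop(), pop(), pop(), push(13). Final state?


push(24) -> [24]
pop() returns 24 -> []
push(17) -> [17]
push(12) -> [17, 12]
push(22) -> [17, 12, 22]
pop() returns 22 -> [17, 12]
pop() returns 12 -> [17]
pop() returns 17 -> []
push(13) -> [13]
Final stack (bottom to top): [13]


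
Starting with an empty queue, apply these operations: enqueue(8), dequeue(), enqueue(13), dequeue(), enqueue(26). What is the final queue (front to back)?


enqueue(8) -> [8]
dequeue() returns 8 -> []
enqueue(13) -> [13]
dequeue() returns 13 -> []
enqueue(26) -> [26]
Final queue (front to back): [26]


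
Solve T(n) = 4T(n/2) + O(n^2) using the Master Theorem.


a=4, b=2, c=2. log_2(4)=2 = c=2. Case 2: O(n^c log n) = O(n^2 log n)
Complexity: O(n^2 log n)


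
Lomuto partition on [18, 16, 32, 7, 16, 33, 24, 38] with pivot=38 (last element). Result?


Elements <= 38 go left of pivot.
Result: [18, 16, 32, 7, 16, 33, 24, 38], pivot at index 7


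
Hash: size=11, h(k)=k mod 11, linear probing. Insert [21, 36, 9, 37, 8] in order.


Insertions: 21->slot 10; 36->slot 3; 9->slot 9; 37->slot 4; 8->slot 8
Table: [None, None, None, 36, 37, None, None, None, 8, 9, 21]


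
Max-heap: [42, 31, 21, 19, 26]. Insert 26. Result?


Append 26: [42, 31, 21, 19, 26, 26]
Bubble up: swap idx 5(26) with idx 2(21)
Result: [42, 31, 26, 19, 26, 21]


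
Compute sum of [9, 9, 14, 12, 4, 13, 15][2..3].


Prefix sums: [0, 9, 18, 32, 44, 48, 61, 76]
Sum[2..3] = prefix[4] - prefix[2] = 44 - 18 = 26


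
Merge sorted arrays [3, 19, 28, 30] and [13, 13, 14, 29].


Compare heads, take smaller each step.
Merged: [3, 13, 13, 14, 19, 28, 29, 30]


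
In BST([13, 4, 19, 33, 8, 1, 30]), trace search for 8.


BST root = 13
Search for 8: compare at each node
Path: [13, 4, 8]


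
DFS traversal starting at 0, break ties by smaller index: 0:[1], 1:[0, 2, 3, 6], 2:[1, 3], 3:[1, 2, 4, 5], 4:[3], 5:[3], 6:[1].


DFS stack-based: start with [0]
Visit order: [0, 1, 2, 3, 4, 5, 6]


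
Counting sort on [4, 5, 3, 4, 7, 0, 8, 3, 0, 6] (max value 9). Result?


Count array: [2, 0, 0, 2, 2, 1, 1, 1, 1, 0]
Reconstruct: [0, 0, 3, 3, 4, 4, 5, 6, 7, 8]


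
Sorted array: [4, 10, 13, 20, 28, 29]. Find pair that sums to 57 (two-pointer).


Two pointers: lo=0, hi=5
Found pair: (28, 29) summing to 57


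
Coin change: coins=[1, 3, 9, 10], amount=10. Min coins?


dp[0]=0; dp[i]=1+min(dp[i-c] for c in coins)
...dp[5]=3, dp[6]=2, dp[7]=3, dp[8]=4, dp[9]=1, dp[10]=1
Minimum coins for 10 = 1


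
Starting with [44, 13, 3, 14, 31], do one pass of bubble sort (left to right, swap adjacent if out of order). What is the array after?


After one pass: [13, 3, 14, 31, 44]


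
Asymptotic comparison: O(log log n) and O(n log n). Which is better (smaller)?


double-logarithmic grows slower than linearithmic
O(log log n) is asymptotically smaller; O(n log n) grows faster


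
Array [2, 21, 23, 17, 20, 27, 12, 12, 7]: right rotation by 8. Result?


Right rotate by 8: [21, 23, 17, 20, 27, 12, 12, 7, 2]


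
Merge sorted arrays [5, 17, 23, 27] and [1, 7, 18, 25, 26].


Compare heads, take smaller each step.
Merged: [1, 5, 7, 17, 18, 23, 25, 26, 27]


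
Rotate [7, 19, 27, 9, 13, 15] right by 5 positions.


Right rotate by 5: [19, 27, 9, 13, 15, 7]


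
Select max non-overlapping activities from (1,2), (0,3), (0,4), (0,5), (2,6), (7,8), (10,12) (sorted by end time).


Greedy: pick earliest-ending, then skip overlaps.
Selected (4 activities): [(1, 2), (2, 6), (7, 8), (10, 12)]


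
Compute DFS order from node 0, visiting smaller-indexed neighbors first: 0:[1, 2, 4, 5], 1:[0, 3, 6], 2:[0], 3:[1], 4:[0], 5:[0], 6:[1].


DFS stack-based: start with [0]
Visit order: [0, 1, 3, 6, 2, 4, 5]


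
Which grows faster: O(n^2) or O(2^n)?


quadratic grows slower than exponential
O(n^2) is asymptotically smaller; O(2^n) grows faster


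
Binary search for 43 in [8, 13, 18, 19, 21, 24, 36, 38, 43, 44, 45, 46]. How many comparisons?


Search for 43:
[0,11] mid=5 arr[5]=24
[6,11] mid=8 arr[8]=43
Total: 2 comparisons


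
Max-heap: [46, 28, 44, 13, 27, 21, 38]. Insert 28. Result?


Append 28: [46, 28, 44, 13, 27, 21, 38, 28]
Bubble up: swap idx 7(28) with idx 3(13)
Result: [46, 28, 44, 28, 27, 21, 38, 13]


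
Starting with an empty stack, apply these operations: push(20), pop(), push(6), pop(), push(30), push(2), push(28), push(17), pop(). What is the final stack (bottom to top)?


push(20) -> [20]
pop() returns 20 -> []
push(6) -> [6]
pop() returns 6 -> []
push(30) -> [30]
push(2) -> [30, 2]
push(28) -> [30, 2, 28]
push(17) -> [30, 2, 28, 17]
pop() returns 17 -> [30, 2, 28]
Final stack (bottom to top): [30, 2, 28]


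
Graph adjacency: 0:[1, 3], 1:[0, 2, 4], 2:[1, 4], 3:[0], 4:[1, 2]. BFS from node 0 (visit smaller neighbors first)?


BFS queue: start with [0]
Visit order: [0, 1, 3, 2, 4]


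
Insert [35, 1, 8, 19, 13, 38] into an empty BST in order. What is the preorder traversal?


Root = 35; build tree by BST insertion.
Preorder traversal: [35, 1, 8, 19, 13, 38]


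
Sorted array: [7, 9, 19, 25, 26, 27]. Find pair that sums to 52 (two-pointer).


Two pointers: lo=0, hi=5
Found pair: (25, 27) summing to 52


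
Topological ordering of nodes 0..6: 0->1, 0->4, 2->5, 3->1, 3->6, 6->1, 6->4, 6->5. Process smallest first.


Kahn's algorithm, process smallest node first
Order: [0, 2, 3, 6, 1, 4, 5]


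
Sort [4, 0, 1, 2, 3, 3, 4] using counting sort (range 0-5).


Count array: [1, 1, 1, 2, 2, 0]
Reconstruct: [0, 1, 2, 3, 3, 4, 4]


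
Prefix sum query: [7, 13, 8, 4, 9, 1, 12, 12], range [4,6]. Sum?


Prefix sums: [0, 7, 20, 28, 32, 41, 42, 54, 66]
Sum[4..6] = prefix[7] - prefix[4] = 54 - 32 = 22


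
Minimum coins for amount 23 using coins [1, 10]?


dp[0]=0; dp[i]=1+min(dp[i-c] for c in coins)
...dp[18]=9, dp[19]=10, dp[20]=2, dp[21]=3, dp[22]=4, dp[23]=5
Minimum coins for 23 = 5


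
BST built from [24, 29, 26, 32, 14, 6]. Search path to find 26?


BST root = 24
Search for 26: compare at each node
Path: [24, 29, 26]


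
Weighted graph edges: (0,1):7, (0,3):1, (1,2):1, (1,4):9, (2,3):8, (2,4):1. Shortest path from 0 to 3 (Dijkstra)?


Dijkstra from 0:
Distances: {0: 0, 1: 7, 2: 8, 3: 1, 4: 9}
Shortest distance to 3 = 1, path = [0, 3]


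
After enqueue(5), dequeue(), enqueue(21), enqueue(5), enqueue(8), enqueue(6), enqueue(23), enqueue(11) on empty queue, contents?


enqueue(5) -> [5]
dequeue() returns 5 -> []
enqueue(21) -> [21]
enqueue(5) -> [21, 5]
enqueue(8) -> [21, 5, 8]
enqueue(6) -> [21, 5, 8, 6]
enqueue(23) -> [21, 5, 8, 6, 23]
enqueue(11) -> [21, 5, 8, 6, 23, 11]
Final queue (front to back): [21, 5, 8, 6, 23, 11]


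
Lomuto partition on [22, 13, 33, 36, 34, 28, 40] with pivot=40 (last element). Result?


Elements <= 40 go left of pivot.
Result: [22, 13, 33, 36, 34, 28, 40], pivot at index 6


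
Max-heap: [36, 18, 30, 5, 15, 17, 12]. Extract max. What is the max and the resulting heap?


Max = 36
Replace root with last, heapify down
Resulting heap: [30, 18, 17, 5, 15, 12]


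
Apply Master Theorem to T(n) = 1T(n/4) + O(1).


a=1, b=4, c=0. log_4(1)=0 = c=0. Case 2: O(n^c log n) = O(log n)
Complexity: O(log n)


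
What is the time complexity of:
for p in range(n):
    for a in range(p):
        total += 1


Per nesting level: O(n) * O(n) [triangular over p] = O(n^2)
Complexity: O(n^2)


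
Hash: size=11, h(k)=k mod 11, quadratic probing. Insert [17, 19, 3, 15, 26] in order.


Insertions: 17->slot 6; 19->slot 8; 3->slot 3; 15->slot 4; 26->slot 5
Table: [None, None, None, 3, 15, 26, 17, None, 19, None, None]


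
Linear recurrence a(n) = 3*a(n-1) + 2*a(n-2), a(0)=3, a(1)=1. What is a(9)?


Build bottom-up:
...a(7)=4733, a(8)=16857, a(9)=3*16857+2*4733=60037


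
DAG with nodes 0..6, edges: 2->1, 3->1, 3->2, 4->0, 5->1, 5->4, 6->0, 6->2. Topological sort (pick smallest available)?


Kahn's algorithm, process smallest node first
Order: [3, 5, 4, 6, 0, 2, 1]


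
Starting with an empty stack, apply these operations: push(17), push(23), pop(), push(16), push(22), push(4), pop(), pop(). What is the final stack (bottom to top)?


push(17) -> [17]
push(23) -> [17, 23]
pop() returns 23 -> [17]
push(16) -> [17, 16]
push(22) -> [17, 16, 22]
push(4) -> [17, 16, 22, 4]
pop() returns 4 -> [17, 16, 22]
pop() returns 22 -> [17, 16]
Final stack (bottom to top): [17, 16]


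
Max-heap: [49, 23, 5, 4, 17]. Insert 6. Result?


Append 6: [49, 23, 5, 4, 17, 6]
Bubble up: swap idx 5(6) with idx 2(5)
Result: [49, 23, 6, 4, 17, 5]


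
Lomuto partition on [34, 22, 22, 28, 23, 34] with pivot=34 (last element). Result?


Elements <= 34 go left of pivot.
Result: [34, 22, 22, 28, 23, 34], pivot at index 5


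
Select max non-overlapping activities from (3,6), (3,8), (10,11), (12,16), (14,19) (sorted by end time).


Greedy: pick earliest-ending, then skip overlaps.
Selected (3 activities): [(3, 6), (10, 11), (12, 16)]


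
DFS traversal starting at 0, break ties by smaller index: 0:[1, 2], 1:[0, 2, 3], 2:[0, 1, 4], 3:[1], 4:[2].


DFS stack-based: start with [0]
Visit order: [0, 1, 2, 4, 3]


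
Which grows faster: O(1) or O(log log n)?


constant grows slower than double-logarithmic
O(1) is asymptotically smaller; O(log log n) grows faster


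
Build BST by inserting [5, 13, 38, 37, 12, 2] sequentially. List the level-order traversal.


Root = 5; build tree by BST insertion.
Level-Order traversal: [5, 2, 13, 12, 38, 37]


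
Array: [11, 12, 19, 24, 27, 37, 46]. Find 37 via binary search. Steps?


Search for 37:
[0,6] mid=3 arr[3]=24
[4,6] mid=5 arr[5]=37
Total: 2 comparisons


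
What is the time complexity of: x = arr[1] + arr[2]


Analysis: constant-time operation, no loop
Complexity: O(1)


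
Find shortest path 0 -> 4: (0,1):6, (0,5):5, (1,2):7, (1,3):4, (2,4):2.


Dijkstra from 0:
Distances: {0: 0, 1: 6, 2: 13, 3: 10, 4: 15, 5: 5}
Shortest distance to 4 = 15, path = [0, 1, 2, 4]


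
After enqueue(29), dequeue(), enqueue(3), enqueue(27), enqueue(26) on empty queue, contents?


enqueue(29) -> [29]
dequeue() returns 29 -> []
enqueue(3) -> [3]
enqueue(27) -> [3, 27]
enqueue(26) -> [3, 27, 26]
Final queue (front to back): [3, 27, 26]


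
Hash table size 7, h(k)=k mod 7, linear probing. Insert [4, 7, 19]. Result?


Insertions: 4->slot 4; 7->slot 0; 19->slot 5
Table: [7, None, None, None, 4, 19, None]


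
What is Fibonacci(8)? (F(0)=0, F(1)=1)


F(n)=F(n-1)+F(n-2)
...F(6)=8, F(7)=13, F(8)=21


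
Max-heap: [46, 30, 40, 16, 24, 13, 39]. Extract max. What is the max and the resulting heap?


Max = 46
Replace root with last, heapify down
Resulting heap: [40, 30, 39, 16, 24, 13]


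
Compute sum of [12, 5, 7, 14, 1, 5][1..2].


Prefix sums: [0, 12, 17, 24, 38, 39, 44]
Sum[1..2] = prefix[3] - prefix[1] = 24 - 12 = 12


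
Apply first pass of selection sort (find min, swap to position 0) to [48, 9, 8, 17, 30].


After one pass: [8, 9, 48, 17, 30]


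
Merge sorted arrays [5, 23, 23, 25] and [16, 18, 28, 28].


Compare heads, take smaller each step.
Merged: [5, 16, 18, 23, 23, 25, 28, 28]


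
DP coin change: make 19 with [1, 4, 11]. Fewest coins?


dp[0]=0; dp[i]=1+min(dp[i-c] for c in coins)
...dp[14]=4, dp[15]=2, dp[16]=3, dp[17]=4, dp[18]=5, dp[19]=3
Minimum coins for 19 = 3


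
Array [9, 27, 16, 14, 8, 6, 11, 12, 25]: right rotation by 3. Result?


Right rotate by 3: [11, 12, 25, 9, 27, 16, 14, 8, 6]


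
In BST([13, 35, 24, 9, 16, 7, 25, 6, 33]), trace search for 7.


BST root = 13
Search for 7: compare at each node
Path: [13, 9, 7]


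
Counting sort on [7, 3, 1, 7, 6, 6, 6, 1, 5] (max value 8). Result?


Count array: [0, 2, 0, 1, 0, 1, 3, 2, 0]
Reconstruct: [1, 1, 3, 5, 6, 6, 6, 7, 7]


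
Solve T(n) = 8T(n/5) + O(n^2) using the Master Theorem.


a=8, b=5, c=2. log_5(8)=1.292 < c=2. Case 3: O(n^c) = O(n^2)
Complexity: O(n^2)


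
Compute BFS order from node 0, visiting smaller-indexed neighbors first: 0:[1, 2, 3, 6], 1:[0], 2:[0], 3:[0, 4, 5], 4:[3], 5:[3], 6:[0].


BFS queue: start with [0]
Visit order: [0, 1, 2, 3, 6, 4, 5]


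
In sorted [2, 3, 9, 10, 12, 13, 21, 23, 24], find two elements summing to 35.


Two pointers: lo=0, hi=8
Found pair: (12, 23) summing to 35


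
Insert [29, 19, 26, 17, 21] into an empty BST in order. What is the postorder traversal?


Root = 29; build tree by BST insertion.
Postorder traversal: [17, 21, 26, 19, 29]


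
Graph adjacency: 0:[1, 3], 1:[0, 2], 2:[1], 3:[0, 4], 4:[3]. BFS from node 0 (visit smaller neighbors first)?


BFS queue: start with [0]
Visit order: [0, 1, 3, 2, 4]


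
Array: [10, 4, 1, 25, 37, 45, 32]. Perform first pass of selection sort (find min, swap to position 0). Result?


After one pass: [1, 4, 10, 25, 37, 45, 32]


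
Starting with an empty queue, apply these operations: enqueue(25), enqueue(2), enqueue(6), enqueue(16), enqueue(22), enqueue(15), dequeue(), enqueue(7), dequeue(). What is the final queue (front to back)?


enqueue(25) -> [25]
enqueue(2) -> [25, 2]
enqueue(6) -> [25, 2, 6]
enqueue(16) -> [25, 2, 6, 16]
enqueue(22) -> [25, 2, 6, 16, 22]
enqueue(15) -> [25, 2, 6, 16, 22, 15]
dequeue() returns 25 -> [2, 6, 16, 22, 15]
enqueue(7) -> [2, 6, 16, 22, 15, 7]
dequeue() returns 2 -> [6, 16, 22, 15, 7]
Final queue (front to back): [6, 16, 22, 15, 7]


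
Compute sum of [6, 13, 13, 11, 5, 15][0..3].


Prefix sums: [0, 6, 19, 32, 43, 48, 63]
Sum[0..3] = prefix[4] - prefix[0] = 43 - 0 = 43


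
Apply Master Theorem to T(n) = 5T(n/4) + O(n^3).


a=5, b=4, c=3. log_4(5)=1.161 < c=3. Case 3: O(n^c) = O(n^3)
Complexity: O(n^3)


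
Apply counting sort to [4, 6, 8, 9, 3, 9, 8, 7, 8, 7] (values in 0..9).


Count array: [0, 0, 0, 1, 1, 0, 1, 2, 3, 2]
Reconstruct: [3, 4, 6, 7, 7, 8, 8, 8, 9, 9]


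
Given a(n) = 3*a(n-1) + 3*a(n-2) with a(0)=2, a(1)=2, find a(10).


Build bottom-up:
...a(8)=33372, a(9)=126522, a(10)=3*126522+3*33372=479682


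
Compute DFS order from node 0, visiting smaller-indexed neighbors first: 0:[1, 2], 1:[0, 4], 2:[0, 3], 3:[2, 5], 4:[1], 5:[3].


DFS stack-based: start with [0]
Visit order: [0, 1, 4, 2, 3, 5]


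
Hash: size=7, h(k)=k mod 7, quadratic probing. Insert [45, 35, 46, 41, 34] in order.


Insertions: 45->slot 3; 35->slot 0; 46->slot 4; 41->slot 6; 34->slot 1
Table: [35, 34, None, 45, 46, None, 41]


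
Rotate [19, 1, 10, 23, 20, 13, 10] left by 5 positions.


Left rotate by 5: [13, 10, 19, 1, 10, 23, 20]


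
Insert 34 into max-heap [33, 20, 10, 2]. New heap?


Append 34: [33, 20, 10, 2, 34]
Bubble up: swap idx 4(34) with idx 1(20); swap idx 1(34) with idx 0(33)
Result: [34, 33, 10, 2, 20]


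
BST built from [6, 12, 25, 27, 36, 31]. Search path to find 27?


BST root = 6
Search for 27: compare at each node
Path: [6, 12, 25, 27]


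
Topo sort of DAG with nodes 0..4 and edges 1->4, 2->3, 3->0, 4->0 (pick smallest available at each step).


Kahn's algorithm, process smallest node first
Order: [1, 2, 3, 4, 0]


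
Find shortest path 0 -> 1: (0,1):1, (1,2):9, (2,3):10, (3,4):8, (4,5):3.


Dijkstra from 0:
Distances: {0: 0, 1: 1, 2: 10, 3: 20, 4: 28, 5: 31}
Shortest distance to 1 = 1, path = [0, 1]


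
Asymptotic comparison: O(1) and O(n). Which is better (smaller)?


constant grows slower than linear
O(1) is asymptotically smaller; O(n) grows faster


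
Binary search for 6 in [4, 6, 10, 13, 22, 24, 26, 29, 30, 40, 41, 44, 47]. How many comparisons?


Search for 6:
[0,12] mid=6 arr[6]=26
[0,5] mid=2 arr[2]=10
[0,1] mid=0 arr[0]=4
[1,1] mid=1 arr[1]=6
Total: 4 comparisons
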